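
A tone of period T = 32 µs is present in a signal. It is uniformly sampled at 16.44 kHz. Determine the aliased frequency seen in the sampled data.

T = 32 µs → f = 1/T = 31.25 kHz.
31.25 kHz mod fs = 14.81 kHz.
14.81 kHz > fs/2 = 8.22 kHz, folds to fs − 14.81 kHz = 1.63 kHz.

1.63 kHz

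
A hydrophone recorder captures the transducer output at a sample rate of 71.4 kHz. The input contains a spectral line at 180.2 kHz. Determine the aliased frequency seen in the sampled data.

180.2 kHz mod fs = 37.4 kHz.
37.4 kHz > fs/2 = 35.7 kHz, folds to fs − 37.4 kHz = 34 kHz.

34 kHz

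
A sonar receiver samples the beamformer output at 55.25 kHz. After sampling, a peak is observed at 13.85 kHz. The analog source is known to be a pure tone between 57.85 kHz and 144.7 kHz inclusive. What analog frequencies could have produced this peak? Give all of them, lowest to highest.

69.1 kHz, 96.65 kHz, 124.35 kHz

Frequencies that alias to 13.85 kHz are k·fs ± 13.85 kHz for integer k ≥ 0.
k=0: 13.85 kHz.
k=1: 41.4 kHz, 69.1 kHz.
k=2: 96.65 kHz, 124.35 kHz.
k=3: 151.9 kHz, 179.6 kHz.
Within [57.85 kHz, 144.7 kHz]: 69.1 kHz, 96.65 kHz, 124.35 kHz.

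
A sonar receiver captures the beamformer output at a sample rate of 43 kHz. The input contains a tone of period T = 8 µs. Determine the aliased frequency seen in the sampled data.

4 kHz

T = 8 µs → f = 1/T = 125 kHz.
125 kHz mod fs = 39 kHz.
39 kHz > fs/2 = 21.5 kHz, folds to fs − 39 kHz = 4 kHz.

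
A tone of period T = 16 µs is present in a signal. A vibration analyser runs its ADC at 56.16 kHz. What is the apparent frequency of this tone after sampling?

6.34 kHz

T = 16 µs → f = 1/T = 62.5 kHz.
62.5 kHz mod fs = 6.34 kHz.
6.34 kHz ≤ fs/2 = 28.08 kHz, appears at 6.34 kHz.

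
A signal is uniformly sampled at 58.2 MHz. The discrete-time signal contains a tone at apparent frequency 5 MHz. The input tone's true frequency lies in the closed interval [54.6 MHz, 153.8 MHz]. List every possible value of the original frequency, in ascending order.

Frequencies that alias to 5 MHz are k·fs ± 5 MHz for integer k ≥ 0.
k=0: 5 MHz.
k=1: 53.2 MHz, 63.2 MHz.
k=2: 111.4 MHz, 121.4 MHz.
k=3: 169.6 MHz, 179.6 MHz.
Within [54.6 MHz, 153.8 MHz]: 63.2 MHz, 111.4 MHz, 121.4 MHz.

63.2 MHz, 111.4 MHz, 121.4 MHz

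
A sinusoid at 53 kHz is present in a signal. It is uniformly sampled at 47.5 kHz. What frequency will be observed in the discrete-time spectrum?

53 kHz mod fs = 5.5 kHz.
5.5 kHz ≤ fs/2 = 23.75 kHz, appears at 5.5 kHz.

5.5 kHz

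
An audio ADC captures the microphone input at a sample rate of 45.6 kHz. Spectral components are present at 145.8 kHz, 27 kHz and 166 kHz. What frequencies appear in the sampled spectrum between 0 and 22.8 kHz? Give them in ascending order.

9 kHz, 16.4 kHz, 18.6 kHz

fs/2 = 22.8 kHz.
145.8 kHz mod fs = 9 kHz.
9 kHz ≤ fs/2 = 22.8 kHz, appears at 9 kHz.
27 kHz > fs/2 = 22.8 kHz, folds to fs − 27 kHz = 18.6 kHz.
166 kHz mod fs = 29.2 kHz.
29.2 kHz > fs/2 = 22.8 kHz, folds to fs − 29.2 kHz = 16.4 kHz.
Distinct values: {9 kHz, 16.4 kHz, 18.6 kHz}.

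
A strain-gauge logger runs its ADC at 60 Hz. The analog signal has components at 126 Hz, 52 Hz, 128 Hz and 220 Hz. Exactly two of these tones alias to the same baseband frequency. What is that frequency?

8 Hz

fs/2 = 30 Hz.
126 Hz mod fs = 6 Hz.
6 Hz ≤ fs/2 = 30 Hz, appears at 6 Hz.
52 Hz > fs/2 = 30 Hz, folds to fs − 52 Hz = 8 Hz.
128 Hz mod fs = 8 Hz.
8 Hz ≤ fs/2 = 30 Hz, appears at 8 Hz.
220 Hz mod fs = 40 Hz.
40 Hz > fs/2 = 30 Hz, folds to fs − 40 Hz = 20 Hz.
52 Hz and 128 Hz both map to 8 Hz.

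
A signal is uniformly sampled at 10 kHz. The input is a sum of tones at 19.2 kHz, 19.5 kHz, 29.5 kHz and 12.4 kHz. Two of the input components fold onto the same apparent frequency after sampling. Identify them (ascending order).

fs/2 = 5 kHz.
19.2 kHz mod fs = 9.2 kHz.
9.2 kHz > fs/2 = 5 kHz, folds to fs − 9.2 kHz = 0.8 kHz.
19.5 kHz mod fs = 9.5 kHz.
9.5 kHz > fs/2 = 5 kHz, folds to fs − 9.5 kHz = 0.5 kHz.
29.5 kHz mod fs = 9.5 kHz.
9.5 kHz > fs/2 = 5 kHz, folds to fs − 9.5 kHz = 0.5 kHz.
12.4 kHz mod fs = 2.4 kHz.
2.4 kHz ≤ fs/2 = 5 kHz, appears at 2.4 kHz.
19.5 kHz and 29.5 kHz both map to 0.5 kHz.

19.5 kHz, 29.5 kHz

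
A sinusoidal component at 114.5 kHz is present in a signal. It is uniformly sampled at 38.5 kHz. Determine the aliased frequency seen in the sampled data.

114.5 kHz mod fs = 37.5 kHz.
37.5 kHz > fs/2 = 19.25 kHz, folds to fs − 37.5 kHz = 1 kHz.

1 kHz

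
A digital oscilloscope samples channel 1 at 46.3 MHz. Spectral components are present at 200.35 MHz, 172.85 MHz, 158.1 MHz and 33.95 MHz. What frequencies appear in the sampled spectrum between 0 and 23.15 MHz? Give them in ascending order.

fs/2 = 23.15 MHz.
200.35 MHz mod fs = 15.15 MHz.
15.15 MHz ≤ fs/2 = 23.15 MHz, appears at 15.15 MHz.
172.85 MHz mod fs = 33.95 MHz.
33.95 MHz > fs/2 = 23.15 MHz, folds to fs − 33.95 MHz = 12.35 MHz.
158.1 MHz mod fs = 19.2 MHz.
19.2 MHz ≤ fs/2 = 23.15 MHz, appears at 19.2 MHz.
33.95 MHz > fs/2 = 23.15 MHz, folds to fs − 33.95 MHz = 12.35 MHz.
Distinct values: {12.35 MHz, 15.15 MHz, 19.2 MHz}.

12.35 MHz, 15.15 MHz, 19.2 MHz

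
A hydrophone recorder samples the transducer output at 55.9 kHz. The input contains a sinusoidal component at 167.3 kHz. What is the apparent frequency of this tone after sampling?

167.3 kHz mod fs = 55.5 kHz.
55.5 kHz > fs/2 = 27.95 kHz, folds to fs − 55.5 kHz = 0.4 kHz.

0.4 kHz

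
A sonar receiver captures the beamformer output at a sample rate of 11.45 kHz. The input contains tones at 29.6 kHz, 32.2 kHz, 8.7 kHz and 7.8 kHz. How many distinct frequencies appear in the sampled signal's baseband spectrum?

fs/2 = 5.725 kHz.
29.6 kHz mod fs = 6.7 kHz.
6.7 kHz > fs/2 = 5.725 kHz, folds to fs − 6.7 kHz = 4.75 kHz.
32.2 kHz mod fs = 9.3 kHz.
9.3 kHz > fs/2 = 5.725 kHz, folds to fs − 9.3 kHz = 2.15 kHz.
8.7 kHz > fs/2 = 5.725 kHz, folds to fs − 8.7 kHz = 2.75 kHz.
7.8 kHz > fs/2 = 5.725 kHz, folds to fs − 7.8 kHz = 3.65 kHz.
Distinct values: {2.15 kHz, 2.75 kHz, 3.65 kHz, 4.75 kHz} → 4.

4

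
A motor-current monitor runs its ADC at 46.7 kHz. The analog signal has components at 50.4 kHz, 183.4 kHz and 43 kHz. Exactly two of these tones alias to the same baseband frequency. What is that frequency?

3.7 kHz

fs/2 = 23.35 kHz.
50.4 kHz mod fs = 3.7 kHz.
3.7 kHz ≤ fs/2 = 23.35 kHz, appears at 3.7 kHz.
183.4 kHz mod fs = 43.3 kHz.
43.3 kHz > fs/2 = 23.35 kHz, folds to fs − 43.3 kHz = 3.4 kHz.
43 kHz > fs/2 = 23.35 kHz, folds to fs − 43 kHz = 3.7 kHz.
43 kHz and 50.4 kHz both map to 3.7 kHz.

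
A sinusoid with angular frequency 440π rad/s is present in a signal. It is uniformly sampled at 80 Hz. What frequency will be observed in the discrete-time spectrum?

ω = 440π rad/s → f = ω/(2π) = 220 Hz.
220 Hz mod fs = 60 Hz.
60 Hz > fs/2 = 40 Hz, folds to fs − 60 Hz = 20 Hz.

20 Hz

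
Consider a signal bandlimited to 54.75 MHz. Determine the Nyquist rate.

109.5 MHz

Nyquist rate = 2 × 54.75 MHz = 109.5 MHz.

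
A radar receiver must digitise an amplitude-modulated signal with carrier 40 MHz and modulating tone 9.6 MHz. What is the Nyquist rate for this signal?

AM sidebands sit at fc ± fm = 30.4 MHz and 49.6 MHz.
Highest-frequency component: 49.6 MHz.
Nyquist rate = 2 × 49.6 MHz = 99.2 MHz.

99.2 MHz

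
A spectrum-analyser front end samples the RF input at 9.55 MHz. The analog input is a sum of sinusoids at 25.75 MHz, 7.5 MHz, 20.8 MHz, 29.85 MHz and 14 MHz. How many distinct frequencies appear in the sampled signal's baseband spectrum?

5

fs/2 = 4.775 MHz.
25.75 MHz mod fs = 6.65 MHz.
6.65 MHz > fs/2 = 4.775 MHz, folds to fs − 6.65 MHz = 2.9 MHz.
7.5 MHz > fs/2 = 4.775 MHz, folds to fs − 7.5 MHz = 2.05 MHz.
20.8 MHz mod fs = 1.7 MHz.
1.7 MHz ≤ fs/2 = 4.775 MHz, appears at 1.7 MHz.
29.85 MHz mod fs = 1.2 MHz.
1.2 MHz ≤ fs/2 = 4.775 MHz, appears at 1.2 MHz.
14 MHz mod fs = 4.45 MHz.
4.45 MHz ≤ fs/2 = 4.775 MHz, appears at 4.45 MHz.
Distinct values: {1.2 MHz, 1.7 MHz, 2.05 MHz, 2.9 MHz, 4.45 MHz} → 5.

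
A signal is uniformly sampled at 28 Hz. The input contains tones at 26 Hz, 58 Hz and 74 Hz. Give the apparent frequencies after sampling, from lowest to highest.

fs/2 = 14 Hz.
26 Hz > fs/2 = 14 Hz, folds to fs − 26 Hz = 2 Hz.
58 Hz mod fs = 2 Hz.
2 Hz ≤ fs/2 = 14 Hz, appears at 2 Hz.
74 Hz mod fs = 18 Hz.
18 Hz > fs/2 = 14 Hz, folds to fs − 18 Hz = 10 Hz.
Distinct values: {2 Hz, 10 Hz}.

2 Hz, 10 Hz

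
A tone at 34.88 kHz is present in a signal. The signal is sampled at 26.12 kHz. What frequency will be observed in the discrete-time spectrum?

34.88 kHz mod fs = 8.76 kHz.
8.76 kHz ≤ fs/2 = 13.06 kHz, appears at 8.76 kHz.

8.76 kHz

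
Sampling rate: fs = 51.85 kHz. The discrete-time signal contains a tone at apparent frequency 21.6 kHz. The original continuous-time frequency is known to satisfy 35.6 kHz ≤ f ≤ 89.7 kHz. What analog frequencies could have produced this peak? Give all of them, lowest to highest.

Frequencies that alias to 21.6 kHz are k·fs ± 21.6 kHz for integer k ≥ 0.
k=0: 21.6 kHz.
k=1: 30.25 kHz, 73.45 kHz.
k=2: 82.1 kHz, 125.3 kHz.
k=3: 133.95 kHz, 177.15 kHz.
Within [35.6 kHz, 89.7 kHz]: 73.45 kHz, 82.1 kHz.

73.45 kHz, 82.1 kHz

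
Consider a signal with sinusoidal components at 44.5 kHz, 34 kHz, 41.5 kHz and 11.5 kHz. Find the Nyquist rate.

89 kHz

Highest-frequency component: 44.5 kHz.
Nyquist rate = 2 × 44.5 kHz = 89 kHz.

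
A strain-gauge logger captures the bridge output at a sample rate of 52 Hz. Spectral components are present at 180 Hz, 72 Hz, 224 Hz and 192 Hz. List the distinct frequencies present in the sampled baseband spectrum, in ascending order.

16 Hz, 20 Hz, 24 Hz

fs/2 = 26 Hz.
180 Hz mod fs = 24 Hz.
24 Hz ≤ fs/2 = 26 Hz, appears at 24 Hz.
72 Hz mod fs = 20 Hz.
20 Hz ≤ fs/2 = 26 Hz, appears at 20 Hz.
224 Hz mod fs = 16 Hz.
16 Hz ≤ fs/2 = 26 Hz, appears at 16 Hz.
192 Hz mod fs = 36 Hz.
36 Hz > fs/2 = 26 Hz, folds to fs − 36 Hz = 16 Hz.
Distinct values: {16 Hz, 20 Hz, 24 Hz}.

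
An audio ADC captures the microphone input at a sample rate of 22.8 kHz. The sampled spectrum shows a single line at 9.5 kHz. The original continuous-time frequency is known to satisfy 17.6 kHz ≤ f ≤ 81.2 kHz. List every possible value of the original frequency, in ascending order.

Frequencies that alias to 9.5 kHz are k·fs ± 9.5 kHz for integer k ≥ 0.
k=0: 9.5 kHz.
k=1: 13.3 kHz, 32.3 kHz.
k=2: 36.1 kHz, 55.1 kHz.
k=3: 58.9 kHz, 77.9 kHz.
k=4: 81.7 kHz, 100.7 kHz.
Within [17.6 kHz, 81.2 kHz]: 32.3 kHz, 36.1 kHz, 55.1 kHz, 58.9 kHz, 77.9 kHz.

32.3 kHz, 36.1 kHz, 55.1 kHz, 58.9 kHz, 77.9 kHz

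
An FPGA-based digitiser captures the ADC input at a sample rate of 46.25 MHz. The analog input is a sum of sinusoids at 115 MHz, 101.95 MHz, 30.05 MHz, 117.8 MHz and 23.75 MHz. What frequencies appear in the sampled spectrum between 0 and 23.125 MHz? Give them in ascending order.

fs/2 = 23.125 MHz.
115 MHz mod fs = 22.5 MHz.
22.5 MHz ≤ fs/2 = 23.125 MHz, appears at 22.5 MHz.
101.95 MHz mod fs = 9.45 MHz.
9.45 MHz ≤ fs/2 = 23.125 MHz, appears at 9.45 MHz.
30.05 MHz > fs/2 = 23.125 MHz, folds to fs − 30.05 MHz = 16.2 MHz.
117.8 MHz mod fs = 25.3 MHz.
25.3 MHz > fs/2 = 23.125 MHz, folds to fs − 25.3 MHz = 20.95 MHz.
23.75 MHz > fs/2 = 23.125 MHz, folds to fs − 23.75 MHz = 22.5 MHz.
Distinct values: {9.45 MHz, 16.2 MHz, 20.95 MHz, 22.5 MHz}.

9.45 MHz, 16.2 MHz, 20.95 MHz, 22.5 MHz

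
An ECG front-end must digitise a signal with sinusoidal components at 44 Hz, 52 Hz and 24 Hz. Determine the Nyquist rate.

Highest-frequency component: 52 Hz.
Nyquist rate = 2 × 52 Hz = 104 Hz.

104 Hz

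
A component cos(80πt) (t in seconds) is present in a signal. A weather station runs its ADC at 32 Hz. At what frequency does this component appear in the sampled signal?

8 Hz

ω = 80π rad/s → f = ω/(2π) = 40 Hz.
40 Hz mod fs = 8 Hz.
8 Hz ≤ fs/2 = 16 Hz, appears at 8 Hz.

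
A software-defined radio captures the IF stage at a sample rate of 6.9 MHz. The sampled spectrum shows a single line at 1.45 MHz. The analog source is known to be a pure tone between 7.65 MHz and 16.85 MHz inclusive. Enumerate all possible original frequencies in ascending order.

Frequencies that alias to 1.45 MHz are k·fs ± 1.45 MHz for integer k ≥ 0.
k=0: 1.45 MHz.
k=1: 5.45 MHz, 8.35 MHz.
k=2: 12.35 MHz, 15.25 MHz.
k=3: 19.25 MHz, 22.15 MHz.
Within [7.65 MHz, 16.85 MHz]: 8.35 MHz, 12.35 MHz, 15.25 MHz.

8.35 MHz, 12.35 MHz, 15.25 MHz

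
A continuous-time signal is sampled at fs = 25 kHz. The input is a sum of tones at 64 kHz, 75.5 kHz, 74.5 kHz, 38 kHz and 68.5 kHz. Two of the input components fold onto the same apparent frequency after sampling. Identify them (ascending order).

fs/2 = 12.5 kHz.
64 kHz mod fs = 14 kHz.
14 kHz > fs/2 = 12.5 kHz, folds to fs − 14 kHz = 11 kHz.
75.5 kHz mod fs = 0.5 kHz.
0.5 kHz ≤ fs/2 = 12.5 kHz, appears at 0.5 kHz.
74.5 kHz mod fs = 24.5 kHz.
24.5 kHz > fs/2 = 12.5 kHz, folds to fs − 24.5 kHz = 0.5 kHz.
38 kHz mod fs = 13 kHz.
13 kHz > fs/2 = 12.5 kHz, folds to fs − 13 kHz = 12 kHz.
68.5 kHz mod fs = 18.5 kHz.
18.5 kHz > fs/2 = 12.5 kHz, folds to fs − 18.5 kHz = 6.5 kHz.
74.5 kHz and 75.5 kHz both map to 0.5 kHz.

74.5 kHz, 75.5 kHz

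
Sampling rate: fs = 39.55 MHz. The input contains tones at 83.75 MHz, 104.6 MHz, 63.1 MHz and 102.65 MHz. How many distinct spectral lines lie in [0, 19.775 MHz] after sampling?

3

fs/2 = 19.775 MHz.
83.75 MHz mod fs = 4.65 MHz.
4.65 MHz ≤ fs/2 = 19.775 MHz, appears at 4.65 MHz.
104.6 MHz mod fs = 25.5 MHz.
25.5 MHz > fs/2 = 19.775 MHz, folds to fs − 25.5 MHz = 14.05 MHz.
63.1 MHz mod fs = 23.55 MHz.
23.55 MHz > fs/2 = 19.775 MHz, folds to fs − 23.55 MHz = 16 MHz.
102.65 MHz mod fs = 23.55 MHz.
23.55 MHz > fs/2 = 19.775 MHz, folds to fs − 23.55 MHz = 16 MHz.
Distinct values: {4.65 MHz, 14.05 MHz, 16 MHz} → 3.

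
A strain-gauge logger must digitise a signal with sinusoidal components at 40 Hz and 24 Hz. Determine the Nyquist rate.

80 Hz

Highest-frequency component: 40 Hz.
Nyquist rate = 2 × 40 Hz = 80 Hz.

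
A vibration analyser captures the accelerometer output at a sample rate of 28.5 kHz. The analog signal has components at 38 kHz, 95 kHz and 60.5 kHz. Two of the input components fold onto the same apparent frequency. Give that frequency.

fs/2 = 14.25 kHz.
38 kHz mod fs = 9.5 kHz.
9.5 kHz ≤ fs/2 = 14.25 kHz, appears at 9.5 kHz.
95 kHz mod fs = 9.5 kHz.
9.5 kHz ≤ fs/2 = 14.25 kHz, appears at 9.5 kHz.
60.5 kHz mod fs = 3.5 kHz.
3.5 kHz ≤ fs/2 = 14.25 kHz, appears at 3.5 kHz.
38 kHz and 95 kHz both map to 9.5 kHz.

9.5 kHz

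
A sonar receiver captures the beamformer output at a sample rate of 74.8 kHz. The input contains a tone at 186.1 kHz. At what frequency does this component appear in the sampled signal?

36.5 kHz

186.1 kHz mod fs = 36.5 kHz.
36.5 kHz ≤ fs/2 = 37.4 kHz, appears at 36.5 kHz.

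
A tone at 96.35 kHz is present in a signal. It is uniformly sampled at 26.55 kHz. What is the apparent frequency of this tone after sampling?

96.35 kHz mod fs = 16.7 kHz.
16.7 kHz > fs/2 = 13.275 kHz, folds to fs − 16.7 kHz = 9.85 kHz.

9.85 kHz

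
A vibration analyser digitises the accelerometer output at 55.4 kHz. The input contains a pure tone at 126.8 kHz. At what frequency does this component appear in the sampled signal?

126.8 kHz mod fs = 16 kHz.
16 kHz ≤ fs/2 = 27.7 kHz, appears at 16 kHz.

16 kHz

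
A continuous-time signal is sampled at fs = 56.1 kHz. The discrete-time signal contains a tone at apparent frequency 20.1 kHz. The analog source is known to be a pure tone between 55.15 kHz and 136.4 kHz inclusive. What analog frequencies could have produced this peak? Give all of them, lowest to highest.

Frequencies that alias to 20.1 kHz are k·fs ± 20.1 kHz for integer k ≥ 0.
k=0: 20.1 kHz.
k=1: 36 kHz, 76.2 kHz.
k=2: 92.1 kHz, 132.3 kHz.
k=3: 148.2 kHz, 188.4 kHz.
Within [55.15 kHz, 136.4 kHz]: 76.2 kHz, 92.1 kHz, 132.3 kHz.

76.2 kHz, 92.1 kHz, 132.3 kHz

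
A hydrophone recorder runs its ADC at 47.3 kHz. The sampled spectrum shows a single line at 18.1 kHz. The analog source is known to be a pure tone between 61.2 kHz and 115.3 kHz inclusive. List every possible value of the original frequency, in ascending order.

65.4 kHz, 76.5 kHz, 112.7 kHz

Frequencies that alias to 18.1 kHz are k·fs ± 18.1 kHz for integer k ≥ 0.
k=0: 18.1 kHz.
k=1: 29.2 kHz, 65.4 kHz.
k=2: 76.5 kHz, 112.7 kHz.
k=3: 123.8 kHz, 160 kHz.
Within [61.2 kHz, 115.3 kHz]: 65.4 kHz, 76.5 kHz, 112.7 kHz.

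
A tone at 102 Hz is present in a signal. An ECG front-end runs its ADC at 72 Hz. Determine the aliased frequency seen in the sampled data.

30 Hz

102 Hz mod fs = 30 Hz.
30 Hz ≤ fs/2 = 36 Hz, appears at 30 Hz.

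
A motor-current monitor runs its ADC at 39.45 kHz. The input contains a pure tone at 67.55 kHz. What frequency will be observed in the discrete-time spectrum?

11.35 kHz

67.55 kHz mod fs = 28.1 kHz.
28.1 kHz > fs/2 = 19.725 kHz, folds to fs − 28.1 kHz = 11.35 kHz.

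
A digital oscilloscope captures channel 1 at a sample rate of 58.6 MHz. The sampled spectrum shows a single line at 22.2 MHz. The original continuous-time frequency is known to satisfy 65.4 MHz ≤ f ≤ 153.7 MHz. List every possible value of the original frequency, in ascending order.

80.8 MHz, 95 MHz, 139.4 MHz, 153.6 MHz

Frequencies that alias to 22.2 MHz are k·fs ± 22.2 MHz for integer k ≥ 0.
k=0: 22.2 MHz.
k=1: 36.4 MHz, 80.8 MHz.
k=2: 95 MHz, 139.4 MHz.
k=3: 153.6 MHz, 198 MHz.
k=4: 212.2 MHz, 256.6 MHz.
Within [65.4 MHz, 153.7 MHz]: 80.8 MHz, 95 MHz, 139.4 MHz, 153.6 MHz.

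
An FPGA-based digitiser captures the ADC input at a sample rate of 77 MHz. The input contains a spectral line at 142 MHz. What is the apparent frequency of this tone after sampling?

12 MHz

142 MHz mod fs = 65 MHz.
65 MHz > fs/2 = 38.5 MHz, folds to fs − 65 MHz = 12 MHz.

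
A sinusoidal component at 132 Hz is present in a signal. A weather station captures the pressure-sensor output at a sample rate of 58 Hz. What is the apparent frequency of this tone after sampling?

16 Hz

132 Hz mod fs = 16 Hz.
16 Hz ≤ fs/2 = 29 Hz, appears at 16 Hz.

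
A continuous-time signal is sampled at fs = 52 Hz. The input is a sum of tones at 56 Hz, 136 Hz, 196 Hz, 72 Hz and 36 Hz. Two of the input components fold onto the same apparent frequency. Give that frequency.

20 Hz

fs/2 = 26 Hz.
56 Hz mod fs = 4 Hz.
4 Hz ≤ fs/2 = 26 Hz, appears at 4 Hz.
136 Hz mod fs = 32 Hz.
32 Hz > fs/2 = 26 Hz, folds to fs − 32 Hz = 20 Hz.
196 Hz mod fs = 40 Hz.
40 Hz > fs/2 = 26 Hz, folds to fs − 40 Hz = 12 Hz.
72 Hz mod fs = 20 Hz.
20 Hz ≤ fs/2 = 26 Hz, appears at 20 Hz.
36 Hz > fs/2 = 26 Hz, folds to fs − 36 Hz = 16 Hz.
72 Hz and 136 Hz both map to 20 Hz.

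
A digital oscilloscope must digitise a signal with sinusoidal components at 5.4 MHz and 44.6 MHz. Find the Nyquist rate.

Highest-frequency component: 44.6 MHz.
Nyquist rate = 2 × 44.6 MHz = 89.2 MHz.

89.2 MHz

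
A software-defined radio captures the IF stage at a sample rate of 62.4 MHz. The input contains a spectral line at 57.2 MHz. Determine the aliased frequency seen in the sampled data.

5.2 MHz

57.2 MHz > fs/2 = 31.2 MHz, folds to fs − 57.2 MHz = 5.2 MHz.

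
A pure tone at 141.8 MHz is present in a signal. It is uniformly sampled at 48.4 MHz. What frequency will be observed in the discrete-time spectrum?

141.8 MHz mod fs = 45 MHz.
45 MHz > fs/2 = 24.2 MHz, folds to fs − 45 MHz = 3.4 MHz.

3.4 MHz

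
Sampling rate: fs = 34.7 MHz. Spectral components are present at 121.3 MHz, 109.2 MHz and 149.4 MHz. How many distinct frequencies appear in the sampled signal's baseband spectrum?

3

fs/2 = 17.35 MHz.
121.3 MHz mod fs = 17.2 MHz.
17.2 MHz ≤ fs/2 = 17.35 MHz, appears at 17.2 MHz.
109.2 MHz mod fs = 5.1 MHz.
5.1 MHz ≤ fs/2 = 17.35 MHz, appears at 5.1 MHz.
149.4 MHz mod fs = 10.6 MHz.
10.6 MHz ≤ fs/2 = 17.35 MHz, appears at 10.6 MHz.
Distinct values: {5.1 MHz, 10.6 MHz, 17.2 MHz} → 3.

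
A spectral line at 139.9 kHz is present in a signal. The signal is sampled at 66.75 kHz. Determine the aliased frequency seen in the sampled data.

139.9 kHz mod fs = 6.4 kHz.
6.4 kHz ≤ fs/2 = 33.375 kHz, appears at 6.4 kHz.

6.4 kHz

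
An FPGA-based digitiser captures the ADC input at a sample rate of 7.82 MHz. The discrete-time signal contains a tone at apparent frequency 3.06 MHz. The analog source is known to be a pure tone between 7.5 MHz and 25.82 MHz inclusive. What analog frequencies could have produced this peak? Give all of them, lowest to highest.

10.88 MHz, 12.58 MHz, 18.7 MHz, 20.4 MHz

Frequencies that alias to 3.06 MHz are k·fs ± 3.06 MHz for integer k ≥ 0.
k=0: 3.06 MHz.
k=1: 4.76 MHz, 10.88 MHz.
k=2: 12.58 MHz, 18.7 MHz.
k=3: 20.4 MHz, 26.52 MHz.
k=4: 28.22 MHz, 34.34 MHz.
Within [7.5 MHz, 25.82 MHz]: 10.88 MHz, 12.58 MHz, 18.7 MHz, 20.4 MHz.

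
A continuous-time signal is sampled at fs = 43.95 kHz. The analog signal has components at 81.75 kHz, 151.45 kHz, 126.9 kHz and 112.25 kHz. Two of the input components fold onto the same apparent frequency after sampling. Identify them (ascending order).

fs/2 = 21.975 kHz.
81.75 kHz mod fs = 37.8 kHz.
37.8 kHz > fs/2 = 21.975 kHz, folds to fs − 37.8 kHz = 6.15 kHz.
151.45 kHz mod fs = 19.6 kHz.
19.6 kHz ≤ fs/2 = 21.975 kHz, appears at 19.6 kHz.
126.9 kHz mod fs = 39 kHz.
39 kHz > fs/2 = 21.975 kHz, folds to fs − 39 kHz = 4.95 kHz.
112.25 kHz mod fs = 24.35 kHz.
24.35 kHz > fs/2 = 21.975 kHz, folds to fs − 24.35 kHz = 19.6 kHz.
112.25 kHz and 151.45 kHz both map to 19.6 kHz.

112.25 kHz, 151.45 kHz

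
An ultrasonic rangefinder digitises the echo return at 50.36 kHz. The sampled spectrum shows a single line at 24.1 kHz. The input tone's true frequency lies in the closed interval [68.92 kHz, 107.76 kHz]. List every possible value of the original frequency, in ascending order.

74.46 kHz, 76.62 kHz

Frequencies that alias to 24.1 kHz are k·fs ± 24.1 kHz for integer k ≥ 0.
k=0: 24.1 kHz.
k=1: 26.26 kHz, 74.46 kHz.
k=2: 76.62 kHz, 124.82 kHz.
k=3: 126.98 kHz, 175.18 kHz.
Within [68.92 kHz, 107.76 kHz]: 74.46 kHz, 76.62 kHz.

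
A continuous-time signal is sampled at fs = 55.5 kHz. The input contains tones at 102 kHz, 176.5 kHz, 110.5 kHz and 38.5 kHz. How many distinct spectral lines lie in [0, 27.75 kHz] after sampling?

4

fs/2 = 27.75 kHz.
102 kHz mod fs = 46.5 kHz.
46.5 kHz > fs/2 = 27.75 kHz, folds to fs − 46.5 kHz = 9 kHz.
176.5 kHz mod fs = 10 kHz.
10 kHz ≤ fs/2 = 27.75 kHz, appears at 10 kHz.
110.5 kHz mod fs = 55 kHz.
55 kHz > fs/2 = 27.75 kHz, folds to fs − 55 kHz = 0.5 kHz.
38.5 kHz > fs/2 = 27.75 kHz, folds to fs − 38.5 kHz = 17 kHz.
Distinct values: {0.5 kHz, 9 kHz, 10 kHz, 17 kHz} → 4.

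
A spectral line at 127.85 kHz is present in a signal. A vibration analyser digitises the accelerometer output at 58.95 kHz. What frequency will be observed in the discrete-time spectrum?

127.85 kHz mod fs = 9.95 kHz.
9.95 kHz ≤ fs/2 = 29.475 kHz, appears at 9.95 kHz.

9.95 kHz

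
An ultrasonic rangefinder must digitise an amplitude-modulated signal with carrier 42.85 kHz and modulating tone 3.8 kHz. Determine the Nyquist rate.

93.3 kHz

AM sidebands sit at fc ± fm = 39.05 kHz and 46.65 kHz.
Highest-frequency component: 46.65 kHz.
Nyquist rate = 2 × 46.65 kHz = 93.3 kHz.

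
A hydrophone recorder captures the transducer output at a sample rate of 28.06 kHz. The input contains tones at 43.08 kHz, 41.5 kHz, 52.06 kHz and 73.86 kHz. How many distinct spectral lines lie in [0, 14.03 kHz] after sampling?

fs/2 = 14.03 kHz.
43.08 kHz mod fs = 15.02 kHz.
15.02 kHz > fs/2 = 14.03 kHz, folds to fs − 15.02 kHz = 13.04 kHz.
41.5 kHz mod fs = 13.44 kHz.
13.44 kHz ≤ fs/2 = 14.03 kHz, appears at 13.44 kHz.
52.06 kHz mod fs = 24 kHz.
24 kHz > fs/2 = 14.03 kHz, folds to fs − 24 kHz = 4.06 kHz.
73.86 kHz mod fs = 17.74 kHz.
17.74 kHz > fs/2 = 14.03 kHz, folds to fs − 17.74 kHz = 10.32 kHz.
Distinct values: {4.06 kHz, 10.32 kHz, 13.04 kHz, 13.44 kHz} → 4.

4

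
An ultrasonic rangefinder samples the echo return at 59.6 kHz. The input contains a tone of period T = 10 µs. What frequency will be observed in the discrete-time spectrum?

19.2 kHz

T = 10 µs → f = 1/T = 100 kHz.
100 kHz mod fs = 40.4 kHz.
40.4 kHz > fs/2 = 29.8 kHz, folds to fs − 40.4 kHz = 19.2 kHz.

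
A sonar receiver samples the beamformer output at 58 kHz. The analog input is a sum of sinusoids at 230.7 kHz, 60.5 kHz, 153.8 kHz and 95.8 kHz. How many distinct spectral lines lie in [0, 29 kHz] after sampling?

3

fs/2 = 29 kHz.
230.7 kHz mod fs = 56.7 kHz.
56.7 kHz > fs/2 = 29 kHz, folds to fs − 56.7 kHz = 1.3 kHz.
60.5 kHz mod fs = 2.5 kHz.
2.5 kHz ≤ fs/2 = 29 kHz, appears at 2.5 kHz.
153.8 kHz mod fs = 37.8 kHz.
37.8 kHz > fs/2 = 29 kHz, folds to fs − 37.8 kHz = 20.2 kHz.
95.8 kHz mod fs = 37.8 kHz.
37.8 kHz > fs/2 = 29 kHz, folds to fs − 37.8 kHz = 20.2 kHz.
Distinct values: {1.3 kHz, 2.5 kHz, 20.2 kHz} → 3.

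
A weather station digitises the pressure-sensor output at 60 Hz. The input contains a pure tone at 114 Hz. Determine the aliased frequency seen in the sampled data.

6 Hz

114 Hz mod fs = 54 Hz.
54 Hz > fs/2 = 30 Hz, folds to fs − 54 Hz = 6 Hz.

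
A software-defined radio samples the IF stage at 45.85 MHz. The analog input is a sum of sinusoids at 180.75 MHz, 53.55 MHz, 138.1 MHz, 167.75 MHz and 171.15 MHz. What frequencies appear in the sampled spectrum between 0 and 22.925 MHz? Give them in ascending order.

0.55 MHz, 2.65 MHz, 7.7 MHz, 12.25 MHz, 15.65 MHz

fs/2 = 22.925 MHz.
180.75 MHz mod fs = 43.2 MHz.
43.2 MHz > fs/2 = 22.925 MHz, folds to fs − 43.2 MHz = 2.65 MHz.
53.55 MHz mod fs = 7.7 MHz.
7.7 MHz ≤ fs/2 = 22.925 MHz, appears at 7.7 MHz.
138.1 MHz mod fs = 0.55 MHz.
0.55 MHz ≤ fs/2 = 22.925 MHz, appears at 0.55 MHz.
167.75 MHz mod fs = 30.2 MHz.
30.2 MHz > fs/2 = 22.925 MHz, folds to fs − 30.2 MHz = 15.65 MHz.
171.15 MHz mod fs = 33.6 MHz.
33.6 MHz > fs/2 = 22.925 MHz, folds to fs − 33.6 MHz = 12.25 MHz.
Distinct values: {0.55 MHz, 2.65 MHz, 7.7 MHz, 12.25 MHz, 15.65 MHz}.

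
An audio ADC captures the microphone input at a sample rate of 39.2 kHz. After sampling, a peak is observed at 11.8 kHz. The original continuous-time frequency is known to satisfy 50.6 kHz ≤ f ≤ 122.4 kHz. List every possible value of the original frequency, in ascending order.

51 kHz, 66.6 kHz, 90.2 kHz, 105.8 kHz

Frequencies that alias to 11.8 kHz are k·fs ± 11.8 kHz for integer k ≥ 0.
k=0: 11.8 kHz.
k=1: 27.4 kHz, 51 kHz.
k=2: 66.6 kHz, 90.2 kHz.
k=3: 105.8 kHz, 129.4 kHz.
k=4: 145 kHz, 168.6 kHz.
Within [50.6 kHz, 122.4 kHz]: 51 kHz, 66.6 kHz, 90.2 kHz, 105.8 kHz.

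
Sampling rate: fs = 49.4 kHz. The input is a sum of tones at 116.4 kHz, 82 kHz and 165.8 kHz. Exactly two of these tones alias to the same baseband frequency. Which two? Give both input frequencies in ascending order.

116.4 kHz, 165.8 kHz

fs/2 = 24.7 kHz.
116.4 kHz mod fs = 17.6 kHz.
17.6 kHz ≤ fs/2 = 24.7 kHz, appears at 17.6 kHz.
82 kHz mod fs = 32.6 kHz.
32.6 kHz > fs/2 = 24.7 kHz, folds to fs − 32.6 kHz = 16.8 kHz.
165.8 kHz mod fs = 17.6 kHz.
17.6 kHz ≤ fs/2 = 24.7 kHz, appears at 17.6 kHz.
116.4 kHz and 165.8 kHz both map to 17.6 kHz.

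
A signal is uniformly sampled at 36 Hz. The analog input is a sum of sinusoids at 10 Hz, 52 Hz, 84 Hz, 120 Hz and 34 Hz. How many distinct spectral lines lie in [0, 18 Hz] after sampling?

fs/2 = 18 Hz.
10 Hz ≤ fs/2 = 18 Hz, passes unchanged.
52 Hz mod fs = 16 Hz.
16 Hz ≤ fs/2 = 18 Hz, appears at 16 Hz.
84 Hz mod fs = 12 Hz.
12 Hz ≤ fs/2 = 18 Hz, appears at 12 Hz.
120 Hz mod fs = 12 Hz.
12 Hz ≤ fs/2 = 18 Hz, appears at 12 Hz.
34 Hz > fs/2 = 18 Hz, folds to fs − 34 Hz = 2 Hz.
Distinct values: {2 Hz, 10 Hz, 12 Hz, 16 Hz} → 4.

4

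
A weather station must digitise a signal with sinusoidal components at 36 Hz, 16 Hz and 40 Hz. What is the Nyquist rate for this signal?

80 Hz

Highest-frequency component: 40 Hz.
Nyquist rate = 2 × 40 Hz = 80 Hz.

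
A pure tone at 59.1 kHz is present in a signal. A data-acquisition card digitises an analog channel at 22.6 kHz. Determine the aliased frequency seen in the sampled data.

8.7 kHz

59.1 kHz mod fs = 13.9 kHz.
13.9 kHz > fs/2 = 11.3 kHz, folds to fs − 13.9 kHz = 8.7 kHz.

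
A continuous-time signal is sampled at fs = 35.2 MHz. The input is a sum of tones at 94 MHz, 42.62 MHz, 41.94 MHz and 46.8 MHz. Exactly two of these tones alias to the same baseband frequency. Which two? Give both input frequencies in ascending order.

fs/2 = 17.6 MHz.
94 MHz mod fs = 23.6 MHz.
23.6 MHz > fs/2 = 17.6 MHz, folds to fs − 23.6 MHz = 11.6 MHz.
42.62 MHz mod fs = 7.42 MHz.
7.42 MHz ≤ fs/2 = 17.6 MHz, appears at 7.42 MHz.
41.94 MHz mod fs = 6.74 MHz.
6.74 MHz ≤ fs/2 = 17.6 MHz, appears at 6.74 MHz.
46.8 MHz mod fs = 11.6 MHz.
11.6 MHz ≤ fs/2 = 17.6 MHz, appears at 11.6 MHz.
46.8 MHz and 94 MHz both map to 11.6 MHz.

46.8 MHz, 94 MHz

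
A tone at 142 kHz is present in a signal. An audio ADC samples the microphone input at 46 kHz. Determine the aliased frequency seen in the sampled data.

142 kHz mod fs = 4 kHz.
4 kHz ≤ fs/2 = 23 kHz, appears at 4 kHz.

4 kHz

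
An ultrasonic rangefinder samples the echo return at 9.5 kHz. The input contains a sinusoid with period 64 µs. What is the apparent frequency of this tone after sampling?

T = 64 µs → f = 1/T = 15.625 kHz.
15.625 kHz mod fs = 6.125 kHz.
6.125 kHz > fs/2 = 4.75 kHz, folds to fs − 6.125 kHz = 3.375 kHz.

3.375 kHz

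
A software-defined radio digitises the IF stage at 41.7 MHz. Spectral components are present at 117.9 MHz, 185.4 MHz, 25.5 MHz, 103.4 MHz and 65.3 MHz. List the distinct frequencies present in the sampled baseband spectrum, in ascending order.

7.2 MHz, 16.2 MHz, 18.1 MHz, 18.6 MHz, 20 MHz

fs/2 = 20.85 MHz.
117.9 MHz mod fs = 34.5 MHz.
34.5 MHz > fs/2 = 20.85 MHz, folds to fs − 34.5 MHz = 7.2 MHz.
185.4 MHz mod fs = 18.6 MHz.
18.6 MHz ≤ fs/2 = 20.85 MHz, appears at 18.6 MHz.
25.5 MHz > fs/2 = 20.85 MHz, folds to fs − 25.5 MHz = 16.2 MHz.
103.4 MHz mod fs = 20 MHz.
20 MHz ≤ fs/2 = 20.85 MHz, appears at 20 MHz.
65.3 MHz mod fs = 23.6 MHz.
23.6 MHz > fs/2 = 20.85 MHz, folds to fs − 23.6 MHz = 18.1 MHz.
Distinct values: {7.2 MHz, 16.2 MHz, 18.1 MHz, 18.6 MHz, 20 MHz}.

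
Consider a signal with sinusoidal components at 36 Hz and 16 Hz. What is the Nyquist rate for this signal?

72 Hz

Highest-frequency component: 36 Hz.
Nyquist rate = 2 × 36 Hz = 72 Hz.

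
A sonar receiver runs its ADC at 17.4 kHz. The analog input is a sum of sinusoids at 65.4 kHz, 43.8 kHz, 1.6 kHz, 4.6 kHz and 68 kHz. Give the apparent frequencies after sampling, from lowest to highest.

1.6 kHz, 4.2 kHz, 4.6 kHz, 8.4 kHz

fs/2 = 8.7 kHz.
65.4 kHz mod fs = 13.2 kHz.
13.2 kHz > fs/2 = 8.7 kHz, folds to fs − 13.2 kHz = 4.2 kHz.
43.8 kHz mod fs = 9 kHz.
9 kHz > fs/2 = 8.7 kHz, folds to fs − 9 kHz = 8.4 kHz.
1.6 kHz ≤ fs/2 = 8.7 kHz, passes unchanged.
4.6 kHz ≤ fs/2 = 8.7 kHz, passes unchanged.
68 kHz mod fs = 15.8 kHz.
15.8 kHz > fs/2 = 8.7 kHz, folds to fs − 15.8 kHz = 1.6 kHz.
Distinct values: {1.6 kHz, 4.2 kHz, 4.6 kHz, 8.4 kHz}.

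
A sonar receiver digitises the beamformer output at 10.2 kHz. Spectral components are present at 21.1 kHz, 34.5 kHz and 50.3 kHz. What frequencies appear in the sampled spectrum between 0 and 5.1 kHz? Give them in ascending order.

fs/2 = 5.1 kHz.
21.1 kHz mod fs = 0.7 kHz.
0.7 kHz ≤ fs/2 = 5.1 kHz, appears at 0.7 kHz.
34.5 kHz mod fs = 3.9 kHz.
3.9 kHz ≤ fs/2 = 5.1 kHz, appears at 3.9 kHz.
50.3 kHz mod fs = 9.5 kHz.
9.5 kHz > fs/2 = 5.1 kHz, folds to fs − 9.5 kHz = 0.7 kHz.
Distinct values: {0.7 kHz, 3.9 kHz}.

0.7 kHz, 3.9 kHz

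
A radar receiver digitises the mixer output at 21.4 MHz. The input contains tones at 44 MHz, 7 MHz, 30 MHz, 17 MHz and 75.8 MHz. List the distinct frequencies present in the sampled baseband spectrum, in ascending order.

1.2 MHz, 4.4 MHz, 7 MHz, 8.6 MHz, 9.8 MHz

fs/2 = 10.7 MHz.
44 MHz mod fs = 1.2 MHz.
1.2 MHz ≤ fs/2 = 10.7 MHz, appears at 1.2 MHz.
7 MHz ≤ fs/2 = 10.7 MHz, passes unchanged.
30 MHz mod fs = 8.6 MHz.
8.6 MHz ≤ fs/2 = 10.7 MHz, appears at 8.6 MHz.
17 MHz > fs/2 = 10.7 MHz, folds to fs − 17 MHz = 4.4 MHz.
75.8 MHz mod fs = 11.6 MHz.
11.6 MHz > fs/2 = 10.7 MHz, folds to fs − 11.6 MHz = 9.8 MHz.
Distinct values: {1.2 MHz, 4.4 MHz, 7 MHz, 8.6 MHz, 9.8 MHz}.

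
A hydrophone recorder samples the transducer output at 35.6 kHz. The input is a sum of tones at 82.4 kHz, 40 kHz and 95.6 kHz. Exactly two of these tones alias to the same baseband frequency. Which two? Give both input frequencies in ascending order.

fs/2 = 17.8 kHz.
82.4 kHz mod fs = 11.2 kHz.
11.2 kHz ≤ fs/2 = 17.8 kHz, appears at 11.2 kHz.
40 kHz mod fs = 4.4 kHz.
4.4 kHz ≤ fs/2 = 17.8 kHz, appears at 4.4 kHz.
95.6 kHz mod fs = 24.4 kHz.
24.4 kHz > fs/2 = 17.8 kHz, folds to fs − 24.4 kHz = 11.2 kHz.
82.4 kHz and 95.6 kHz both map to 11.2 kHz.

82.4 kHz, 95.6 kHz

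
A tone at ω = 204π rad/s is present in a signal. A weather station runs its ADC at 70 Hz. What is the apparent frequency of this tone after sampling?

ω = 204π rad/s → f = ω/(2π) = 102 Hz.
102 Hz mod fs = 32 Hz.
32 Hz ≤ fs/2 = 35 Hz, appears at 32 Hz.

32 Hz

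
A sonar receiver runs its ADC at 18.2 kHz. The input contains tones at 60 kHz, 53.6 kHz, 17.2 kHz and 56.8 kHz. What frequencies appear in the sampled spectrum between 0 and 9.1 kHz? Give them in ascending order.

1 kHz, 2.2 kHz, 5.4 kHz

fs/2 = 9.1 kHz.
60 kHz mod fs = 5.4 kHz.
5.4 kHz ≤ fs/2 = 9.1 kHz, appears at 5.4 kHz.
53.6 kHz mod fs = 17.2 kHz.
17.2 kHz > fs/2 = 9.1 kHz, folds to fs − 17.2 kHz = 1 kHz.
17.2 kHz > fs/2 = 9.1 kHz, folds to fs − 17.2 kHz = 1 kHz.
56.8 kHz mod fs = 2.2 kHz.
2.2 kHz ≤ fs/2 = 9.1 kHz, appears at 2.2 kHz.
Distinct values: {1 kHz, 2.2 kHz, 5.4 kHz}.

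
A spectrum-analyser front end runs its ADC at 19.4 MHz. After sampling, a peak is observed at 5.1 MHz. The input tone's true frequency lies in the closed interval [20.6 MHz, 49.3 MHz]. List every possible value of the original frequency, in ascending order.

Frequencies that alias to 5.1 MHz are k·fs ± 5.1 MHz for integer k ≥ 0.
k=0: 5.1 MHz.
k=1: 14.3 MHz, 24.5 MHz.
k=2: 33.7 MHz, 43.9 MHz.
k=3: 53.1 MHz, 63.3 MHz.
Within [20.6 MHz, 49.3 MHz]: 24.5 MHz, 33.7 MHz, 43.9 MHz.

24.5 MHz, 33.7 MHz, 43.9 MHz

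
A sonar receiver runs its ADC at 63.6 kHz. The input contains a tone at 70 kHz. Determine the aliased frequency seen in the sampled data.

70 kHz mod fs = 6.4 kHz.
6.4 kHz ≤ fs/2 = 31.8 kHz, appears at 6.4 kHz.

6.4 kHz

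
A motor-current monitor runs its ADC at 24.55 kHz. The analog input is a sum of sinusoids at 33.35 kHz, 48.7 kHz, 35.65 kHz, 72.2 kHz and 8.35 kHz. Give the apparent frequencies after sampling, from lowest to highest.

fs/2 = 12.275 kHz.
33.35 kHz mod fs = 8.8 kHz.
8.8 kHz ≤ fs/2 = 12.275 kHz, appears at 8.8 kHz.
48.7 kHz mod fs = 24.15 kHz.
24.15 kHz > fs/2 = 12.275 kHz, folds to fs − 24.15 kHz = 0.4 kHz.
35.65 kHz mod fs = 11.1 kHz.
11.1 kHz ≤ fs/2 = 12.275 kHz, appears at 11.1 kHz.
72.2 kHz mod fs = 23.1 kHz.
23.1 kHz > fs/2 = 12.275 kHz, folds to fs − 23.1 kHz = 1.45 kHz.
8.35 kHz ≤ fs/2 = 12.275 kHz, passes unchanged.
Distinct values: {0.4 kHz, 1.45 kHz, 8.35 kHz, 8.8 kHz, 11.1 kHz}.

0.4 kHz, 1.45 kHz, 8.35 kHz, 8.8 kHz, 11.1 kHz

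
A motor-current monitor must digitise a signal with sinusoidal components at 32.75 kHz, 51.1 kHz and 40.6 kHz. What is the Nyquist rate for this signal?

102.2 kHz

Highest-frequency component: 51.1 kHz.
Nyquist rate = 2 × 51.1 kHz = 102.2 kHz.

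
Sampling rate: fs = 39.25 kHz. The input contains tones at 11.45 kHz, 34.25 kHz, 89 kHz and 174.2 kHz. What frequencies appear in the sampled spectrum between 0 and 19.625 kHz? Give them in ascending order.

5 kHz, 10.5 kHz, 11.45 kHz, 17.2 kHz

fs/2 = 19.625 kHz.
11.45 kHz ≤ fs/2 = 19.625 kHz, passes unchanged.
34.25 kHz > fs/2 = 19.625 kHz, folds to fs − 34.25 kHz = 5 kHz.
89 kHz mod fs = 10.5 kHz.
10.5 kHz ≤ fs/2 = 19.625 kHz, appears at 10.5 kHz.
174.2 kHz mod fs = 17.2 kHz.
17.2 kHz ≤ fs/2 = 19.625 kHz, appears at 17.2 kHz.
Distinct values: {5 kHz, 10.5 kHz, 11.45 kHz, 17.2 kHz}.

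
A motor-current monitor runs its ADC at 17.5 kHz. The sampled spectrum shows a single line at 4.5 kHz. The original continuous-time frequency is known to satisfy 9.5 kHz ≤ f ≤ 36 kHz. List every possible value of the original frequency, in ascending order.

13 kHz, 22 kHz, 30.5 kHz

Frequencies that alias to 4.5 kHz are k·fs ± 4.5 kHz for integer k ≥ 0.
k=0: 4.5 kHz.
k=1: 13 kHz, 22 kHz.
k=2: 30.5 kHz, 39.5 kHz.
k=3: 48 kHz, 57 kHz.
Within [9.5 kHz, 36 kHz]: 13 kHz, 22 kHz, 30.5 kHz.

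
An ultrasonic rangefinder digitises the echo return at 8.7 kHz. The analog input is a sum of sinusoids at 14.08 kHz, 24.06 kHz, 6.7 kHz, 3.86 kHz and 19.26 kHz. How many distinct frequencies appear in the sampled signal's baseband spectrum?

fs/2 = 4.35 kHz.
14.08 kHz mod fs = 5.38 kHz.
5.38 kHz > fs/2 = 4.35 kHz, folds to fs − 5.38 kHz = 3.32 kHz.
24.06 kHz mod fs = 6.66 kHz.
6.66 kHz > fs/2 = 4.35 kHz, folds to fs − 6.66 kHz = 2.04 kHz.
6.7 kHz > fs/2 = 4.35 kHz, folds to fs − 6.7 kHz = 2 kHz.
3.86 kHz ≤ fs/2 = 4.35 kHz, passes unchanged.
19.26 kHz mod fs = 1.86 kHz.
1.86 kHz ≤ fs/2 = 4.35 kHz, appears at 1.86 kHz.
Distinct values: {1.86 kHz, 2 kHz, 2.04 kHz, 3.32 kHz, 3.86 kHz} → 5.

5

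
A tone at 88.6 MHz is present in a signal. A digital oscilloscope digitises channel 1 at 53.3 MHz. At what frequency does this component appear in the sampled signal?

18 MHz

88.6 MHz mod fs = 35.3 MHz.
35.3 MHz > fs/2 = 26.65 MHz, folds to fs − 35.3 MHz = 18 MHz.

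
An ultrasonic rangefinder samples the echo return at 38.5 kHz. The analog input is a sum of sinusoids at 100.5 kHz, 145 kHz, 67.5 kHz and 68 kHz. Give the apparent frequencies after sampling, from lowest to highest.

fs/2 = 19.25 kHz.
100.5 kHz mod fs = 23.5 kHz.
23.5 kHz > fs/2 = 19.25 kHz, folds to fs − 23.5 kHz = 15 kHz.
145 kHz mod fs = 29.5 kHz.
29.5 kHz > fs/2 = 19.25 kHz, folds to fs − 29.5 kHz = 9 kHz.
67.5 kHz mod fs = 29 kHz.
29 kHz > fs/2 = 19.25 kHz, folds to fs − 29 kHz = 9.5 kHz.
68 kHz mod fs = 29.5 kHz.
29.5 kHz > fs/2 = 19.25 kHz, folds to fs − 29.5 kHz = 9 kHz.
Distinct values: {9 kHz, 9.5 kHz, 15 kHz}.

9 kHz, 9.5 kHz, 15 kHz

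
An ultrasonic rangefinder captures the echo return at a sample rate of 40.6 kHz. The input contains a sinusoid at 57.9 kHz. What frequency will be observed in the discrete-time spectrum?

57.9 kHz mod fs = 17.3 kHz.
17.3 kHz ≤ fs/2 = 20.3 kHz, appears at 17.3 kHz.

17.3 kHz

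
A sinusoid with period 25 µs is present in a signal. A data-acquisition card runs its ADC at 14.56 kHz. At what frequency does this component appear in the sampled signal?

3.68 kHz

T = 25 µs → f = 1/T = 40 kHz.
40 kHz mod fs = 10.88 kHz.
10.88 kHz > fs/2 = 7.28 kHz, folds to fs − 10.88 kHz = 3.68 kHz.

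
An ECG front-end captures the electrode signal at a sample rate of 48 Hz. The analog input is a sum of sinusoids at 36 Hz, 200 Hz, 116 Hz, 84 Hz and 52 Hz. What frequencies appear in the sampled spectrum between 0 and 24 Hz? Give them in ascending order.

fs/2 = 24 Hz.
36 Hz > fs/2 = 24 Hz, folds to fs − 36 Hz = 12 Hz.
200 Hz mod fs = 8 Hz.
8 Hz ≤ fs/2 = 24 Hz, appears at 8 Hz.
116 Hz mod fs = 20 Hz.
20 Hz ≤ fs/2 = 24 Hz, appears at 20 Hz.
84 Hz mod fs = 36 Hz.
36 Hz > fs/2 = 24 Hz, folds to fs − 36 Hz = 12 Hz.
52 Hz mod fs = 4 Hz.
4 Hz ≤ fs/2 = 24 Hz, appears at 4 Hz.
Distinct values: {4 Hz, 8 Hz, 12 Hz, 20 Hz}.

4 Hz, 8 Hz, 12 Hz, 20 Hz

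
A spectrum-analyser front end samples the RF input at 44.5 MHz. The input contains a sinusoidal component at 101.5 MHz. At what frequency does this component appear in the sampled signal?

12.5 MHz

101.5 MHz mod fs = 12.5 MHz.
12.5 MHz ≤ fs/2 = 22.25 MHz, appears at 12.5 MHz.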